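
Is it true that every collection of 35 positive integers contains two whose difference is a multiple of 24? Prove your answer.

Partition the integers by their residue mod 24; there are 24 classes.
With 35 integers and only 24 classes, the pigeonhole principle forces two of them, say a and b, into the same class.
Then a ≡ b (mod 24), i.e. 24 ∣ (a − b).

True.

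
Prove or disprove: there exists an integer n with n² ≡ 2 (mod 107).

Apply Euler's criterion with the prime 107: 2 is a quadratic residue iff 2^53 ≡ 1 (mod 107), and a non-residue iff it is ≡ −1.
Repeated squaring mod 107: 2^2 = 4 ≡ 4; 2^4 ≡ 4² = 16 ≡ 16; 2^8 ≡ 16² = 256 ≡ 42; 2^16 ≡ 42² = 1764 ≡ 52; 2^32 ≡ 52² = 2704 ≡ 29.
Since 53 = 32 + 16 + 4 + 1, 2^53 ≡ 29 · 52 · 16 · 2; multiplying out mod 107: 29·52 = 1508 ≡ 10, then 10·16 = 160 ≡ 53, then 53·2 = 106 ≡ 106. Thus 2^53 ≡ 106 ≡ −1 (mod 107).
By Euler's criterion 2 is a quadratic non-residue mod 107: no n satisfies n² ≡ 2 (mod 107).

No, no such integer exists.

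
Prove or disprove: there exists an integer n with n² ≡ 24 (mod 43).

n = 14

n = 14 works: 14² = 196, and 196 − 24 = 172 = 4·43.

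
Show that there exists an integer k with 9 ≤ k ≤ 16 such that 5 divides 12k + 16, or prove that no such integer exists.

Scanning upward from k = 9 gives 124, 136, 148, none divisible by 5. At k = 12 we get 12·12 + 16 = 160, and 160 = 5·32.

k = 12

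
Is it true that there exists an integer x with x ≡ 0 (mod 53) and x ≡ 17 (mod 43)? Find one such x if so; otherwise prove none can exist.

The moduli 53 and 43 are coprime, so by the Chinese Remainder Theorem a unique solution modulo 2279 exists.
Write x = 0 + 53t and require 0 + 53t ≡ 17 (mod 43), i.e. 53t ≡ 17 (mod 43).
53 ≡ 10 (mod 43), so this reads 10t ≡ 17 (mod 43). Invert 10 mod 43 by the Euclidean algorithm: 43 = 4·10 + 3, 10 = 3·3 + 1, 3 = 3·1 + 0; back-substituting, 1 = 10 − 3·3 = 10 − 3·(43 − 4·10) = −3·43 + 13·10. Hence 10·13 ≡ 1, so 10⁻¹ ≡ 13 (mod 43).
Therefore t ≡ 13·17 = 221 ≡ 6 (mod 43).
With t = 6: x = 0 + 53·6 = 318.
Verify: 318 = 6·53 + 0 and 318 = 7·43 + 17. ✓

x = 318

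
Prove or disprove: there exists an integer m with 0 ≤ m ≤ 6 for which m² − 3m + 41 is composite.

At m = 1: 1² − 3·1 + 41 = 39 = 3·13, which is composite.

m = 1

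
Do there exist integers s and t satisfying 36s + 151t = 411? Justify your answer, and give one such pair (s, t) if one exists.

s = 24, t = -3

36 and 151 are coprime, so 36s + 151t ranges over all of ℤ.
Dividing repeatedly: 151 = 4·36 + 7, 36 = 5·7 + 1, 7 = 7·1 + 0.
Back-substituting, 1 = 36 − 5·7 = 36 − 5·(151 − 4·36) = −5·151 + 21·36; that is, 36·21 + 151·(-5) = 1.
Scaling by 411 gives the particular solution (s, t) = (8631, -2055).
Shifting by a multiple of (151, −36) keeps it a solution: s = 8631 − 57·151 = 24, t = -2055 + 57·36 = -3.
Indeed 36·24 + 151·(-3) = 864 − 453 = 411.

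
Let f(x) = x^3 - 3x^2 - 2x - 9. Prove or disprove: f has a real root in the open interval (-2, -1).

f has no root in that interval.

The endpoint values f(-2) = -25 and f(-1) = -11 are both negative. Claim: f(x) < 0 for every x in (-2, -1).
Substitute x = -1 − u, where 0 < u < 1 on the interval. Expanding, f(-1 − u) = -u^3 - 6u^2 - 7u - 11.
The nonzero coefficients here are all negative, so for u > 0 every term is negative (or zero), and the constant term -11 is strictly negative.
So f is strictly negative on (-2, -1); no root exists in the interval.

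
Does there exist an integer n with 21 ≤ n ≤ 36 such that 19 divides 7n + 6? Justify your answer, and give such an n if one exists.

n = 29

n = 29 works, since 7·29 + 6 = 209 = 11·19.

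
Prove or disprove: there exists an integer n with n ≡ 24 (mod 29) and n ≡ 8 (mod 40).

n = 488

gcd(29, 40) = 1, so the Chinese Remainder Theorem guarantees exactly one residue class mod 1160 satisfying both.
Any solution of the first congruence is n = 24 + 29t; substituting into the second, 29t ≡ 8 − 24 ≡ 24 (mod 40).
Note 29·29 = 841 ≡ 1 (mod 40) (as 841 − 1 = 21·40), so 29⁻¹ ≡ 29.
Therefore t ≡ 29·24 = 696 ≡ 16 (mod 40).
Taking t = 16 gives n = 24 + 29·16 = 488.
Check: 488 mod 29 = 24, 488 mod 40 = 8. ✓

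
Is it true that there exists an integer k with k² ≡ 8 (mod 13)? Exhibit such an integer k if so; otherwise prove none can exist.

No such integer exists.

Squares mod 13 repeat after k = 6 (as (−k)² = k²); for k = 0..6 they are 0, 1, 4, 9, 3, 12, 10.
So the quadratic residues mod 13 are {0, 1, 3, 4, 9, 10, 12}, and 8 is not among them.
Therefore k² ≡ 8 (mod 13) has no solution.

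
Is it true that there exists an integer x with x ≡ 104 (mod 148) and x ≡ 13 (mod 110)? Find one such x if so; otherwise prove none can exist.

No such integer exists.

Both moduli are multiples of 2 = gcd(148, 110), so any solution would satisfy x ≡ 104 and x ≡ 13 modulo 2 simultaneously.
These are incompatible: 104 − 13 = 91 is not divisible by 2.
Therefore no such x exists.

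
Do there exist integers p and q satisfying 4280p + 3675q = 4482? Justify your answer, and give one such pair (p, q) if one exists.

Any value of 4280p + 3675q is a multiple of gcd(4280, 3675) = 5.
However 4482 leaves remainder 2 on division by 5.
Hence no integers p, q satisfy the equation.

No, no such integers exist.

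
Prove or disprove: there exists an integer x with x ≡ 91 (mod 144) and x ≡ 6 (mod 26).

gcd(144, 26) = 2. If x ≡ 91 (mod 144) and x ≡ 6 (mod 26), then x ≡ 91 (mod 2) and x ≡ 6 (mod 2).
But 91 mod 2 = 1 while 6 mod 2 = 0, a contradiction.
So no integer satisfies both congruences.

No such integer exists.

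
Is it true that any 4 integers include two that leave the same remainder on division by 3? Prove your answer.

Yes.

Partition the integers by their residue mod 3; there are 3 classes.
With 4 integers and only 3 classes, the pigeonhole principle forces two of them, say a and b, into the same class.
That is, a and b leave the same remainder on division by 3, as claimed.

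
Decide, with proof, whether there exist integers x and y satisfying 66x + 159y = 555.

Since gcd(66, 159) = 3 and 555 = 3·185, Bézout's identity guarantees a solution.
Dividing through by 3 reduces the equation to 22x + 53y = 185.
Run the Euclidean algorithm on 53 and 22: 53 = 2·22 + 9, 22 = 2·9 + 4, 9 = 2·4 + 1, 4 = 4·1 + 0.
Working back up the chain: 1 = 9 − 2·4 = 9 − 2·(22 − 2·9) = −2·22 + 5·9 = −2·22 + 5·(53 − 2·22) = 5·53 − 12·22. So 22·(-12) + 53·5 = 1.
Multiplying through by 185: x = (-12)·185 = -2220, y = 5·185 = 925 is a solution.
Shifting by a multiple of (53, −22) keeps it a solution: x = -2220 + 42·53 = 6, y = 925 − 42·22 = 1.
Check: 66·6 + 159·1 = 396 + 159 = 555. ✓

x = 6, y = 1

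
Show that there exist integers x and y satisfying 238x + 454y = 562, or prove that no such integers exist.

x = 113, y = -58

Since gcd(238, 454) = 2 and 562 = 2·281, Bézout's identity guarantees a solution.
Dividing through by 2 reduces the equation to 119x + 227y = 281.
Dividing repeatedly: 227 = 1·119 + 108, 119 = 1·108 + 11, 108 = 9·11 + 9, 11 = 1·9 + 2, 9 = 4·2 + 1, 2 = 2·1 + 0.
Working back up the chain: 1 = 9 − 4·2 = 9 − 4·(11 − 1·9) = −4·11 + 5·9 = −4·11 + 5·(108 − 9·11) = 5·108 − 49·11 = 5·108 − 49·(119 − 1·108) = −49·119 + 54·108 = −49·119 + 54·(227 − 1·119) = 54·227 − 103·119. So 119·(-103) + 227·54 = 1.
Multiplying through by 281: x = (-103)·281 = -28943, y = 54·281 = 15174 is a solution.
The general solution is x = -28943 + 227k, y = 15174 − 119k; taking k = 128 gives the smaller pair x = 113, y = -58.
Indeed 238·113 + 454·(-58) = 26894 − 26332 = 562.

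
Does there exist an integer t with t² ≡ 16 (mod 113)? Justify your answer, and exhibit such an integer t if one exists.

Take t = 4. Then 4² = 16, and since 0 ≤ 16 < 113 this is already reduced: 4² ≡ 16 (mod 113).

t = 4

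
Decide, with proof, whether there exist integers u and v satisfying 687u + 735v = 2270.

No, no such integers exist.

Any value of 687u + 735v is a multiple of gcd(687, 735) = 3.
But 2270 is not a multiple of 3 (it leaves remainder 2).
So the equation is unsolvable over ℤ.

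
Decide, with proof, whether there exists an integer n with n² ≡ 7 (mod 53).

n = 22

Take n = 22. Then 22² = 484 = 9·53 + 7, so 22² ≡ 7 (mod 53).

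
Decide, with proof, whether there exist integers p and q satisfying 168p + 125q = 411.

p = 27, q = -33

168 and 125 are coprime, so 168p + 125q ranges over all of ℤ.
Euclidean algorithm: 168 = 1·125 + 43, 125 = 2·43 + 39, 43 = 1·39 + 4, 39 = 9·4 + 3, 4 = 1·3 + 1, 3 = 3·1 + 0.
Unwinding: 1 = 4 − 1·3 = 4 − (39 − 9·4) = −39 + 10·4 = −39 + 10·(43 − 1·39) = 10·43 − 11·39 = 10·43 − 11·(125 − 2·43) = −11·125 + 32·43 = −11·125 + 32·(168 − 1·125) = 32·168 − 43·125, i.e. 168·32 + 125·(-43) = 1.
Times 411: 168·13152 + 125·(-17673) = 411, so (13152, -17673) solves it.
Shifting by a multiple of (125, −168) keeps it a solution: p = 13152 − 105·125 = 27, q = -17673 + 105·168 = -33.
Check: 168·27 + 125·(-33) = 4536 − 4125 = 411. ✓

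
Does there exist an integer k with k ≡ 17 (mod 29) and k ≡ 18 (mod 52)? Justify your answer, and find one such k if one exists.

k = 278

gcd(29, 52) = 1, so the Chinese Remainder Theorem guarantees exactly one residue class mod 1508 satisfying both.
Write k = 17 + 29t and require 17 + 29t ≡ 18 (mod 52), i.e. 29t ≡ 1 (mod 52).
To invert 29 modulo 52: 52 = 1·29 + 23, 29 = 1·23 + 6, 23 = 3·6 + 5, 6 = 1·5 + 1, 5 = 5·1 + 0, and unwinding, 1 = 6 − 1·5 = 6 − (23 − 3·6) = −23 + 4·6 = −23 + 4·(29 − 1·23) = 4·29 − 5·23 = 4·29 − 5·(52 − 1·29) = −5·52 + 9·29. Thus 29⁻¹ ≡ 9 (mod 52).
Multiplying by 9: t ≡ 9·1 = 9 (mod 52).
With t = 9: k = 17 + 29·9 = 278.
Verify: 278 = 9·29 + 17 and 278 = 5·52 + 18. ✓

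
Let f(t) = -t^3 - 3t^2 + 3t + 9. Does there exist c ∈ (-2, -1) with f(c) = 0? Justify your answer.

Yes, such a c exists.

f(-2) = -1 and f(-1) = 4, which have opposite signs.
f is continuous everywhere (it is a polynomial), in particular on [-2, -1].
So by the Intermediate Value Theorem there is a c strictly between -2 and -1 with f(c) = 0.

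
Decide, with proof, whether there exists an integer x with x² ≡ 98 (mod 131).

131 is prime, so by Euler's criterion 98 is a square mod 131 iff 98^((131−1)/2) = 98^65 ≡ 1 (mod 131).
Squaring successively (mod 131): 98^2 = 9604 ≡ 41; 98^4 ≡ 41² = 1681 ≡ 109; 98^8 ≡ 109² = 11881 ≡ 91; 98^16 ≡ 91² = 8281 ≡ 28; 98^32 ≡ 28² = 784 ≡ 129; 98^64 ≡ 129² = 16641 ≡ 4.
Since 65 = 64 + 1, 98^65 ≡ 4 · 98; multiplying out mod 131: 4·98 = 392 ≡ 130. Thus 98^65 ≡ 130 ≡ −1 (mod 131).
By Euler's criterion 98 is a quadratic non-residue mod 131: no x satisfies x² ≡ 98 (mod 131).

There is no such integer.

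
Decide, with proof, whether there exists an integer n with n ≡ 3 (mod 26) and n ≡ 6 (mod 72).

No, no such integer exists.

Both moduli are multiples of 2 = gcd(26, 72), so any solution would satisfy n ≡ 3 and n ≡ 6 modulo 2 simultaneously.
However 3 ≡ 1 and 6 ≡ 0 (mod 2), and 1 ≠ 0.
Therefore no such n exists.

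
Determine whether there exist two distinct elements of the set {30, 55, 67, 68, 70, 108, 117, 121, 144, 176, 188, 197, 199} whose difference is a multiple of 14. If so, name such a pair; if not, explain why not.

Residues mod 14: 30↦2, 55↦13, 67↦11, 68↦12, 70↦0, 108↦10, 117↦5, 121↦9, 144↦4, 176↦8, 188↦6, 197↦1, 199↦3.
No residue repeats among the 13 elements, so no pair has difference ≡ 0 (mod 14).

There is no such pair.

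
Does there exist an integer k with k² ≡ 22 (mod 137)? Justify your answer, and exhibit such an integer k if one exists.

Take k = 61. Then 61² = 3721 = 27·137 + 22, so 61² ≡ 22 (mod 137).

k = 61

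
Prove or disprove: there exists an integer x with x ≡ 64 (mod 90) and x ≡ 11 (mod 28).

Reduce both congruences modulo 2, which divides 90 and 28: they say x ≡ 64 (mod 2) and x ≡ 11 (mod 2).
However 64 ≡ 0 and 11 ≡ 1 (mod 2), and 0 ≠ 1.
Therefore no such x exists.

No such integer exists.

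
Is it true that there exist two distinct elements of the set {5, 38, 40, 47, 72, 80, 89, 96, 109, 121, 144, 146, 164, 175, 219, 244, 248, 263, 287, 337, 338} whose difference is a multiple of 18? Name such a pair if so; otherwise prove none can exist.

The pair (38, 146) works.

Both 38 and 146 leave remainder 2 on division by 18; their difference 108 = 6·18 is a multiple of 18.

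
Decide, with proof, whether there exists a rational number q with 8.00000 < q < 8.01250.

Scale by 81: the interval becomes (648.00000, 649.01250), which contains the integer 649.
So q = 649/81 works: it is a ratio of integers, and dividing 81·8.00000 < 649 < 81·8.01250 through by 81 gives 8.00000 < 649/81 < 8.01250.

q = 649/81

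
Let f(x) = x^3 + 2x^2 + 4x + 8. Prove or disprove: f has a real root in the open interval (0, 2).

f(0) = 8 and f(2) = 32, both positive.
f'(x) = 3x^2 + 4x + 4 has discriminant 4² − 4·3·4 = -32 < 0, so f' has no real roots and is positive for every real x.
So f is strictly increasing; between 0 and 2 its values lie between f(0) = 8 and f(2) = 32, all positive. Therefore f has no root in (0, 2).

No.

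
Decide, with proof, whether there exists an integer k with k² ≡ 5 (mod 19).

k = 9 works: 9² = 81, and 81 − 5 = 76 = 4·19.

k = 9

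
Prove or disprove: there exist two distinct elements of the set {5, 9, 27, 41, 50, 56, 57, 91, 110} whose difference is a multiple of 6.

The pair (5, 41) works.

Both 5 and 41 leave remainder 5 on division by 6; their difference 36 = 6·6 is a multiple of 6.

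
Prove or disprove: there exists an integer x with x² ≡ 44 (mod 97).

x = 23

Take x = 23. Then 23² = 529 = 5·97 + 44, so 23² ≡ 44 (mod 97).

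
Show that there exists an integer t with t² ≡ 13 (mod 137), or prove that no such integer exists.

No, no such integer exists.

Apply Euler's criterion with the prime 137: 13 is a quadratic residue iff 13^68 ≡ 1 (mod 137), and a non-residue iff it is ≡ −1.
Repeated squaring mod 137: 13^2 = 169 ≡ 32; 13^4 ≡ 32² = 1024 ≡ 65; 13^8 ≡ 65² = 4225 ≡ 115; 13^16 ≡ 115² = 13225 ≡ 73; 13^32 ≡ 73² = 5329 ≡ 123; 13^64 ≡ 123² = 15129 ≡ 59.
Since 68 = 64 + 4, 13^68 ≡ 59 · 65; multiplying out mod 137: 59·65 = 3835 ≡ 136. Thus 13^68 ≡ 136 ≡ −1 (mod 137).
By Euler's criterion 13 is a quadratic non-residue mod 137: no t satisfies t² ≡ 13 (mod 137).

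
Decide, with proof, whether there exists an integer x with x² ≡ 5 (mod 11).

x = 7

Take x = 7. Then 7² = 49 = 4·11 + 5, so 7² ≡ 5 (mod 11).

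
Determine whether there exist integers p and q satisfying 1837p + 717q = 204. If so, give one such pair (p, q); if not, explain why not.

1837 and 717 are coprime, so 1837p + 717q ranges over all of ℤ.
Dividing repeatedly: 1837 = 2·717 + 403, 717 = 1·403 + 314, 403 = 1·314 + 89, 314 = 3·89 + 47, 89 = 1·47 + 42, 47 = 1·42 + 5, 42 = 8·5 + 2, 5 = 2·2 + 1, 2 = 2·1 + 0.
Back-substituting, 1 = 5 − 2·2 = 5 − 2·(42 − 8·5) = −2·42 + 17·5 = −2·42 + 17·(47 − 1·42) = 17·47 − 19·42 = 17·47 − 19·(89 − 1·47) = −19·89 + 36·47 = −19·89 + 36·(314 − 3·89) = 36·314 − 127·89 = 36·314 − 127·(403 − 1·314) = −127·403 + 163·314 = −127·403 + 163·(717 − 1·403) = 163·717 − 290·403 = 163·717 − 290·(1837 − 2·717) = −290·1837 + 743·717; that is, 1837·(-290) + 717·743 = 1.
Scaling by 204 gives the particular solution (p, q) = (-59160, 151572).
Adding 83·717 to p and subtracting 83·1837 from q gives the tidier solution (351, -899).
Check: 1837·351 + 717·(-899) = 644787 − 644583 = 204. ✓

p = 351, q = -899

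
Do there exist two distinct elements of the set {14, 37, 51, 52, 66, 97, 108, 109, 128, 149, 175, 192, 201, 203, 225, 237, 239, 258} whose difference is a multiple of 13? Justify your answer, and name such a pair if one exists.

14 and 66 are such a pair.

Both 14 and 66 leave remainder 1 on division by 13; their difference 52 = 4·13 is a multiple of 13.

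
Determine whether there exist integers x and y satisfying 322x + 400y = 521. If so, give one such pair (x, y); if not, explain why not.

No such integers exist.

Any value of 322x + 400y is a multiple of gcd(322, 400) = 2.
However 521 leaves remainder 1 on division by 2.
Therefore 322x + 400y = 521 has no solution in integers.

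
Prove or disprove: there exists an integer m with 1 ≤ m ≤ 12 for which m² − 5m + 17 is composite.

No such integer m in that range exists.

The values for m = 1, 2, …, 12 are 13, 11, 11, 13, 17, 23, 31, 41, 53, 67, 83, 101, and each of these is prime.
So no value in the range makes the expression composite.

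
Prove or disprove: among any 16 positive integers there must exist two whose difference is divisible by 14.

Yes.

Each integer lies in one of the 14 residue classes modulo 14.
Placing 16 integers into 14 classes, some class receives at least two — say a and b.
Their difference a − b is then a multiple of 14.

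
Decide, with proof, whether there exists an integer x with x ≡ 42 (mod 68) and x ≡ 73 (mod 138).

Reduce both congruences modulo 2, which divides 68 and 138: they say x ≡ 42 (mod 2) and x ≡ 73 (mod 2).
But 42 mod 2 = 0 while 73 mod 2 = 1, a contradiction.
Therefore no such x exists.

No such integer exists.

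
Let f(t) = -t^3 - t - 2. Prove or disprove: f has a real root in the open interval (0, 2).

f(0) = -2 and f(2) = -12, both negative.
f'(t) = -3t^2 - 1 has discriminant 0² − 4·(-3)·(-1) = -12 < 0, so f' has no real roots and is negative for every real t.
So f is strictly decreasing; between 0 and 2 its values lie between f(0) = -2 and f(2) = -12, all negative. Therefore f has no root in (0, 2).

No.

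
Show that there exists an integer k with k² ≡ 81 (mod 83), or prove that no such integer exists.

Take k = 9. Then 9² = 81, and since 0 ≤ 81 < 83 this is already reduced: 9² ≡ 81 (mod 83).

k = 9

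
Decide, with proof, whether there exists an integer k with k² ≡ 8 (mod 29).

No, no such integer exists.

Apply Euler's criterion with the prime 29: 8 is a quadratic residue iff 8^14 ≡ 1 (mod 29), and a non-residue iff it is ≡ −1.
Squaring successively (mod 29): 8^2 = 64 ≡ 6; 8^4 ≡ 6² = 36 ≡ 7; 8^8 ≡ 7² = 49 ≡ 20.
Since 14 = 8 + 4 + 2, 8^14 ≡ 20 · 7 · 6; multiplying out mod 29: 20·7 = 140 ≡ 24, then 24·6 = 144 ≡ 28. Thus 8^14 ≡ 28 ≡ −1 (mod 29).
The value −1 means 8 is a non-residue modulo 29, so k² ≡ 8 (mod 29) is impossible.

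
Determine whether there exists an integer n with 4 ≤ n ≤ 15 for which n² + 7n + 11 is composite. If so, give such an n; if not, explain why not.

n = 14

At n = 14: 14² + 7·14 + 11 = 305 = 5·61, which is composite.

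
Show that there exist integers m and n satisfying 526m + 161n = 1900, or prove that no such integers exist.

Since gcd(526, 161) = 1, every integer is an integer combination of 526 and 161.
Euclidean algorithm: 526 = 3·161 + 43, 161 = 3·43 + 32, 43 = 1·32 + 11, 32 = 2·11 + 10, 11 = 1·10 + 1, 10 = 10·1 + 0.
Unwinding: 1 = 11 − 1·10 = 11 − (32 − 2·11) = −32 + 3·11 = −32 + 3·(43 − 1·32) = 3·43 − 4·32 = 3·43 − 4·(161 − 3·43) = −4·161 + 15·43 = −4·161 + 15·(526 − 3·161) = 15·526 − 49·161, i.e. 526·15 + 161·(-49) = 1.
Scaling by 1900 gives the particular solution (m, n) = (28500, -93100).
Shifting by a multiple of (161, −526) keeps it a solution: m = 28500 − 177·161 = 3, n = -93100 + 177·526 = 2.
Check: 526·3 + 161·2 = 1578 + 322 = 1900. ✓

m = 3, n = 2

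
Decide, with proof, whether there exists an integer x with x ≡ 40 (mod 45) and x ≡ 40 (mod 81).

x = 40

gcd(45, 81) = 9. A simultaneous solution exists iff 40 ≡ 40 (mod 9); here 40 mod 9 = 4 = 40 mod 9, so it does.
In fact x = 40 itself already satisfies 40 mod 81 = 40.
Indeed 40 ≡ 40 (mod 45) and 40 ≡ 40 (mod 81).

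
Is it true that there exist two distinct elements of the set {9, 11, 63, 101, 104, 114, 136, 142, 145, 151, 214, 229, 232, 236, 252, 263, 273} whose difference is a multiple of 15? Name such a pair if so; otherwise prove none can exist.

9 mod 15 = 9 and 114 mod 15 = 9, so 114 − 9 = 105 = 7·15.

9 and 114 are such a pair.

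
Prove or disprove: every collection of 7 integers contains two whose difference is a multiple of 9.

Try 7 consecutive integers, 23, 24, …, 29. Their remainders mod 9 are 5, 6, 7, 8, 0, 1, 2 — pairwise different, as any 7 ≤ 9 consecutive integers have distinct residues.
Any two of them differ by at most 6 < 9 and by at least 1, so no difference is a multiple of 9.

No, the set {23, 24, 25, 26, 27, 28, 29} is a counterexample.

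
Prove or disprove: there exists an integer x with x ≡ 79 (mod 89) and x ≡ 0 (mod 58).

x = 3016

The moduli 89 and 58 are coprime, so by the Chinese Remainder Theorem a unique solution modulo 5162 exists.
Write x = 79 + 89t and require 79 + 89t ≡ 0 (mod 58), i.e. 89t ≡ 37 (mod 58).
89 ≡ 31 (mod 58), so this reads 31t ≡ 37 (mod 58). Note 31·15 = 465 ≡ 1 (mod 58) (as 465 − 1 = 8·58), so 31⁻¹ ≡ 15.
Therefore t ≡ 15·37 = 555 ≡ 33 (mod 58).
With t = 33: x = 79 + 89·33 = 3016.
Indeed 3016 ≡ 79 (mod 89) and 3016 ≡ 0 (mod 58).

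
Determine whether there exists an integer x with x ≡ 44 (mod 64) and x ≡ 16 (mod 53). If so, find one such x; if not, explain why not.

x = 2348

Since 64 and 53 share no common factor, CRT says the pair of congruences has a solution (unique mod 3392).
Write x = 44 + 64t and require 44 + 64t ≡ 16 (mod 53), i.e. 64t ≡ 25 (mod 53).
64 ≡ 11 (mod 53), so this reads 11t ≡ 25 (mod 53). Invert 11 mod 53 by the Euclidean algorithm: 53 = 4·11 + 9, 11 = 1·9 + 2, 9 = 4·2 + 1, 2 = 2·1 + 0; back-substituting, 1 = 9 − 4·2 = 9 − 4·(11 − 1·9) = −4·11 + 5·9 = −4·11 + 5·(53 − 4·11) = 5·53 − 24·11. Hence 11·(-24) ≡ 1, so 11⁻¹ ≡ -24 ≡ 29 (mod 53).
Therefore t ≡ 29·25 = 725 ≡ 36 (mod 53).
With t = 36: x = 44 + 64·36 = 2348.
Check: 2348 mod 64 = 44, 2348 mod 53 = 16. ✓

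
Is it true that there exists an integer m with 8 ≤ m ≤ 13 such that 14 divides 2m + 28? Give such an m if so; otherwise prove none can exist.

No such integer m in that range exists.

For m = 8, 9, …, 13 the values of 2m + 28 modulo 14 are 2, 4, 6, 8, 10, 12 respectively.
The residue 0 does not occur, so no m in [8, 13] makes 2m + 28 a multiple of 14.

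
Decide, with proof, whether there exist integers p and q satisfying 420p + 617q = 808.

Since gcd(420, 617) = 1, every integer is an integer combination of 420 and 617.
Run the Euclidean algorithm on 617 and 420: 617 = 1·420 + 197, 420 = 2·197 + 26, 197 = 7·26 + 15, 26 = 1·15 + 11, 15 = 1·11 + 4, 11 = 2·4 + 3, 4 = 1·3 + 1, 3 = 3·1 + 0.
Back-substituting, 1 = 4 − 1·3 = 4 − (11 − 2·4) = −11 + 3·4 = −11 + 3·(15 − 1·11) = 3·15 − 4·11 = 3·15 − 4·(26 − 1·15) = −4·26 + 7·15 = −4·26 + 7·(197 − 7·26) = 7·197 − 53·26 = 7·197 − 53·(420 − 2·197) = −53·420 + 113·197 = −53·420 + 113·(617 − 1·420) = 113·617 − 166·420; that is, 420·(-166) + 617·113 = 1.
Times 808: 420·(-134128) + 617·91304 = 808, so (-134128, 91304) solves it.
Shifting by a multiple of (617, −420) keeps it a solution: p = -134128 + 218·617 = 378, q = 91304 − 218·420 = -256.
Check: 420·378 + 617·(-256) = 158760 − 157952 = 808. ✓

p = 378, q = -256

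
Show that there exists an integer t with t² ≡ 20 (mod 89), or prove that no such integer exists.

t = 38 works: 38² = 1444, and 1444 − 20 = 1424 = 16·89.

t = 38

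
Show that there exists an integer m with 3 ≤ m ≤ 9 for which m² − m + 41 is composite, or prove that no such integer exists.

No, no such integer m in that range exists.

The values for m = 3, 4, …, 9 are 47, 53, 61, 71, 83, 97, 113, and each of these is prime.
So no value in the range makes the expression composite.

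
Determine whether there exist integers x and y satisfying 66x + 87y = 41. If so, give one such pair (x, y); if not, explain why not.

Both 66 and 87 are divisible by gcd(66, 87) = 3, hence so is any combination 66x + 87y.
However 41 leaves remainder 2 on division by 3.
Therefore 66x + 87y = 41 has no solution in integers.

No such integers exist.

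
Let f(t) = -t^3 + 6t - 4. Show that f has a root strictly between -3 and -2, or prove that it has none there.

Yes, f has a root in the interval.

f(-3) = 5 and f(-2) = -8, which have opposite signs.
Since f is a polynomial it is continuous on [-3, -2].
By the Intermediate Value Theorem, f takes the value 0 somewhere in the open interval.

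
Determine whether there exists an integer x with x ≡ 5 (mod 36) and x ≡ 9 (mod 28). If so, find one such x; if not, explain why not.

gcd(36, 28) = 4. A simultaneous solution exists iff 5 ≡ 9 (mod 4); here 5 mod 4 = 1 = 9 mod 4, so it does.
The integers ≡ 5 (mod 36) are 5, 41, 77, 113, 149, …; their remainders mod 28 are 5, 13, 21, 1, 9, so x = 149 is the first that is ≡ 9 (mod 28).
Verify: 149 = 4·36 + 5 and 149 = 5·28 + 9. ✓

x = 149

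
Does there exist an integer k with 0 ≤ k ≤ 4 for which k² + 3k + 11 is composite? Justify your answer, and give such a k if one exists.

At k = 4: 4² + 3·4 + 11 = 39 = 3·13, which is composite.

k = 4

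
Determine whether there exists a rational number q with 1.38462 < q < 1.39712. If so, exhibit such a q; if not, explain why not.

Scale by 18: the interval becomes (24.92316, 25.14816), which contains the integer 25.
So q = 25/18 works: it is a ratio of integers, and dividing 18·1.38462 < 25 < 18·1.39712 through by 18 gives 1.38462 < 25/18 < 1.39712.

q = 25/18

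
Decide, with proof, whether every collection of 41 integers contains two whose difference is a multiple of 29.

There are exactly 29 possible remainders on division by 29.
Placing 41 integers into 29 classes, some class receives at least two — say a and b.
Their difference a − b is then a multiple of 29.

Yes, this is always true.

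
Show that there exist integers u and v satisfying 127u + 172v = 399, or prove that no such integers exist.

u = 37, v = -25

Since gcd(127, 172) = 1, every integer is an integer combination of 127 and 172.
Euclidean algorithm: 172 = 1·127 + 45, 127 = 2·45 + 37, 45 = 1·37 + 8, 37 = 4·8 + 5, 8 = 1·5 + 3, 5 = 1·3 + 2, 3 = 1·2 + 1, 2 = 2·1 + 0.
Unwinding: 1 = 3 − 1·2 = 3 − (5 − 1·3) = −5 + 2·3 = −5 + 2·(8 − 1·5) = 2·8 − 3·5 = 2·8 − 3·(37 − 4·8) = −3·37 + 14·8 = −3·37 + 14·(45 − 1·37) = 14·45 − 17·37 = 14·45 − 17·(127 − 2·45) = −17·127 + 48·45 = −17·127 + 48·(172 − 1·127) = 48·172 − 65·127, i.e. 127·(-65) + 172·48 = 1.
Scaling by 399 gives the particular solution (u, v) = (-25935, 19152).
Shifting by a multiple of (172, −127) keeps it a solution: u = -25935 + 151·172 = 37, v = 19152 − 151·127 = -25.
Indeed 127·37 + 172·(-25) = 4699 − 4300 = 399.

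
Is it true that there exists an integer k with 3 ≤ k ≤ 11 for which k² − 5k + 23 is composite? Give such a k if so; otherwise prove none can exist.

No, no such integer k in that range exists.

The values for k = 3, 4, …, 11 are 17, 19, 23, 29, 37, 47, 59, 73, 89, and each of these is prime.
So no value in the range makes the expression composite.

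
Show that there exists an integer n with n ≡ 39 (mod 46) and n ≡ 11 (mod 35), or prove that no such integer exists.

The moduli 46 and 35 are coprime, so by the Chinese Remainder Theorem a unique solution modulo 1610 exists.
Write n = 39 + 46t and require 39 + 46t ≡ 11 (mod 35), i.e. 46t ≡ 7 (mod 35).
46 ≡ 11 (mod 35), so this reads 11t ≡ 7 (mod 35). To invert 11 modulo 35: 35 = 3·11 + 2, 11 = 5·2 + 1, 2 = 2·1 + 0, and unwinding, 1 = 11 − 5·2 = 11 − 5·(35 − 3·11) = −5·35 + 16·11. Thus 11⁻¹ ≡ 16 (mod 35).
Therefore t ≡ 16·7 = 112 ≡ 7 (mod 35).
With t = 7: n = 39 + 46·7 = 361.
Indeed 361 ≡ 39 (mod 46) and 361 ≡ 11 (mod 35).

n = 361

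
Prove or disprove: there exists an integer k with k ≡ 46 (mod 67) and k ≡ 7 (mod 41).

k = 1319

gcd(67, 41) = 1, so the Chinese Remainder Theorem guarantees exactly one residue class mod 2747 satisfying both.
Any solution of the first congruence is k = 46 + 67t; substituting into the second, 67t ≡ 7 − 46 ≡ 2 (mod 41).
67 ≡ 26 (mod 41), so this reads 26t ≡ 2 (mod 41). Invert 26 mod 41 by the Euclidean algorithm: 41 = 1·26 + 15, 26 = 1·15 + 11, 15 = 1·11 + 4, 11 = 2·4 + 3, 4 = 1·3 + 1, 3 = 3·1 + 0; back-substituting, 1 = 4 − 1·3 = 4 − (11 − 2·4) = −11 + 3·4 = −11 + 3·(15 − 1·11) = 3·15 − 4·11 = 3·15 − 4·(26 − 1·15) = −4·26 + 7·15 = −4·26 + 7·(41 − 1·26) = 7·41 − 11·26. Hence 26·(-11) ≡ 1, so 26⁻¹ ≡ -11 ≡ 30 (mod 41).
Therefore t ≡ 30·2 = 60 ≡ 19 (mod 41).
Taking t = 19 gives k = 46 + 67·19 = 1319.
Verify: 1319 = 19·67 + 46 and 1319 = 32·41 + 7. ✓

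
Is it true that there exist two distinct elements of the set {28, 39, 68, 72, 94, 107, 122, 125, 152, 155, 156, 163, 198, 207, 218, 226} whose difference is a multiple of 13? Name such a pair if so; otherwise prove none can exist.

39 mod 13 = 0 and 156 mod 13 = 0, so 156 − 39 = 117 = 9·13.

The pair (39, 156) works.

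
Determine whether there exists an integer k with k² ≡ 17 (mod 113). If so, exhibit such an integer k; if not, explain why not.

113 is prime, so by Euler's criterion 17 is a square mod 113 iff 17^((113−1)/2) = 17^56 ≡ 1 (mod 113).
Repeated squaring mod 113: 17^2 = 289 ≡ 63; 17^4 ≡ 63² = 3969 ≡ 14; 17^8 ≡ 14² = 196 ≡ 83; 17^16 ≡ 83² = 6889 ≡ 109; 17^32 ≡ 109² = 11881 ≡ 16.
Since 56 = 32 + 16 + 8, 17^56 ≡ 16 · 109 · 83; multiplying out mod 113: 16·109 = 1744 ≡ 49, then 49·83 = 4067 ≡ 112. Thus 17^56 ≡ 112 ≡ −1 (mod 113).
The value −1 means 17 is a non-residue modulo 113, so k² ≡ 17 (mod 113) is impossible.

No such integer exists.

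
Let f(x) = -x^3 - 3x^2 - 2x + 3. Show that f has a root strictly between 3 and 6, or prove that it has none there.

The endpoint values f(3) = -57 and f(6) = -333 are both negative. Claim: f(x) < 0 for every x in (3, 6).
Substitute x = 3 + u, where 0 < u < 3 on the interval. Expanding, f(3 + u) = -u^3 - 12u^2 - 47u - 57.
All 4 nonzero coefficients of this polynomial in u are negative; hence for u > 0 the value is a sum of negative terms (the constant -57 among them).
So f is strictly negative on (3, 6); no root exists in the interval.

No.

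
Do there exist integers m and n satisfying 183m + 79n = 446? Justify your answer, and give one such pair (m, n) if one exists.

Since gcd(183, 79) = 1, every integer is an integer combination of 183 and 79.
Euclidean algorithm: 183 = 2·79 + 25, 79 = 3·25 + 4, 25 = 6·4 + 1, 4 = 4·1 + 0.
Working back up the chain: 1 = 25 − 6·4 = 25 − 6·(79 − 3·25) = −6·79 + 19·25 = −6·79 + 19·(183 − 2·79) = 19·183 − 44·79. So 183·19 + 79·(-44) = 1.
Scaling by 446 gives the particular solution (m, n) = (8474, -19624).
Subtracting 107·79 from m and adding 107·183 to n gives the tidier solution (21, -43).
Indeed 183·21 + 79·(-43) = 3843 − 3397 = 446.

m = 21, n = -43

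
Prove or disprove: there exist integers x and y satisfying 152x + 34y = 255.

No such integers exist.

Any value of 152x + 34y is a multiple of gcd(152, 34) = 2.
However 255 leaves remainder 1 on division by 2.
Hence no integers x, y satisfy the equation.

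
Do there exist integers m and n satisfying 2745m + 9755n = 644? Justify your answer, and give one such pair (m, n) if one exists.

Any value of 2745m + 9755n is a multiple of gcd(2745, 9755) = 5.
However 644 leaves remainder 4 on division by 5.
Therefore 2745m + 9755n = 644 has no solution in integers.

No, no such integers exist.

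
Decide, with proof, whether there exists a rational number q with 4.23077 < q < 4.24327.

q = 72/17

Multiplying by 17: 17·4.23077 = 71.92309 and 17·4.24327 = 72.13559, so the integer 72 lies strictly between them.
Dividing back, 4.23077 < 72/17 < 4.24327, and 72/17 is rational.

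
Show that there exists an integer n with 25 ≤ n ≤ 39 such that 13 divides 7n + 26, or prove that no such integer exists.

n = 26

At n = 25 the value 201 is not a multiple of 13. At n = 26 we get 7·26 + 26 = 208, and 208 = 13·16.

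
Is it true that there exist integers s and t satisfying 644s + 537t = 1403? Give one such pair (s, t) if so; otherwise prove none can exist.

644 and 537 are coprime, so 644s + 537t ranges over all of ℤ.
Euclidean algorithm: 644 = 1·537 + 107, 537 = 5·107 + 2, 107 = 53·2 + 1, 2 = 2·1 + 0.
Working back up the chain: 1 = 107 − 53·2 = 107 − 53·(537 − 5·107) = −53·537 + 266·107 = −53·537 + 266·(644 − 1·537) = 266·644 − 319·537. So 644·266 + 537·(-319) = 1.
Times 1403: 644·373198 + 537·(-447557) = 1403, so (373198, -447557) solves it.
Subtracting 694·537 from s and adding 694·644 to t gives the tidier solution (520, -621).
Check: 644·520 + 537·(-621) = 334880 − 333477 = 1403. ✓

s = 520, t = -621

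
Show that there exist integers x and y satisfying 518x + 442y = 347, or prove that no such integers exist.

There are no such integers.

Any value of 518x + 442y is a multiple of gcd(518, 442) = 2.
But 347 is not a multiple of 2 (it leaves remainder 1).
So the equation is unsolvable over ℤ.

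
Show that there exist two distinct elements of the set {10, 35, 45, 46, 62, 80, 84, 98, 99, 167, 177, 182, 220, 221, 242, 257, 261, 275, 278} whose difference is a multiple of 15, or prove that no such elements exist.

Reduce each element mod 15: 10↦10, 35↦5, 45↦0, 46↦1, 62↦2, 80↦5, 84↦9, 98↦8, 99↦9, 167↦2, 177↦12, 182↦2, 220↦10, 221↦11, 242↦2, 257↦2, 261↦6, 275↦5, 278↦8. The residue 10 repeats (at 10 and 220), and 220 − 10 = 210 = 14·15.

The pair (10, 220) works.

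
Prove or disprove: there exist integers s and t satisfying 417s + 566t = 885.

Since gcd(417, 566) = 1, every integer is an integer combination of 417 and 566.
Run the Euclidean algorithm on 566 and 417: 566 = 1·417 + 149, 417 = 2·149 + 119, 149 = 1·119 + 30, 119 = 3·30 + 29, 30 = 1·29 + 1, 29 = 29·1 + 0.
Working back up the chain: 1 = 30 − 1·29 = 30 − (119 − 3·30) = −119 + 4·30 = −119 + 4·(149 − 1·119) = 4·149 − 5·119 = 4·149 − 5·(417 − 2·149) = −5·417 + 14·149 = −5·417 + 14·(566 − 1·417) = 14·566 − 19·417. So 417·(-19) + 566·14 = 1.
Multiplying through by 885: s = (-19)·885 = -16815, t = 14·885 = 12390 is a solution.
The general solution is s = -16815 + 566k, t = 12390 − 417k; taking k = 30 gives the smaller pair s = 165, t = -120.
Check: 417·165 + 566·(-120) = 68805 − 67920 = 885. ✓

s = 165, t = -120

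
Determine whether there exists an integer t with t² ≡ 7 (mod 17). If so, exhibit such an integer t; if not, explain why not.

Since (17 − t)² ≡ t² (mod 17), it suffices to square t = 0, 1, …, 8: the residues are 0, 1, 4, 9, 16, 8, 2, 15, 13.
So the quadratic residues mod 17 are {0, 1, 2, 4, 8, 9, 13, 15, 16}, and 7 is not among them.
Hence no integer t has t² ≡ 7 (mod 17).

No such integer exists.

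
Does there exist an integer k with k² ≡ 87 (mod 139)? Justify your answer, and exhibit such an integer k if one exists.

There is no such integer.

139 is prime, so by Euler's criterion 87 is a square mod 139 iff 87^((139−1)/2) = 87^69 ≡ 1 (mod 139).
Squaring successively (mod 139): 87^2 = 7569 ≡ 63; 87^4 ≡ 63² = 3969 ≡ 77; 87^8 ≡ 77² = 5929 ≡ 91; 87^16 ≡ 91² = 8281 ≡ 80; 87^32 ≡ 80² = 6400 ≡ 6; 87^64 ≡ 6² = 36 ≡ 36.
Since 69 = 64 + 4 + 1, 87^69 ≡ 36 · 77 · 87; multiplying out mod 139: 36·77 = 2772 ≡ 131, then 131·87 = 11397 ≡ 138. Thus 87^69 ≡ 138 ≡ −1 (mod 139).
By Euler's criterion 87 is a quadratic non-residue mod 139: no k satisfies k² ≡ 87 (mod 139).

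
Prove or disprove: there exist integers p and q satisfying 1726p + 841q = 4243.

Since gcd(1726, 841) = 1, every integer is an integer combination of 1726 and 841.
Euclidean algorithm: 1726 = 2·841 + 44, 841 = 19·44 + 5, 44 = 8·5 + 4, 5 = 1·4 + 1, 4 = 4·1 + 0.
Back-substituting, 1 = 5 − 1·4 = 5 − (44 − 8·5) = −44 + 9·5 = −44 + 9·(841 − 19·44) = 9·841 − 172·44 = 9·841 − 172·(1726 − 2·841) = −172·1726 + 353·841; that is, 1726·(-172) + 841·353 = 1.
Multiplying through by 4243: p = (-172)·4243 = -729796, q = 353·4243 = 1497779 is a solution.
The general solution is p = -729796 + 841k, q = 1497779 − 1726k; taking k = 868 gives the smaller pair p = 192, q = -389.
Indeed 1726·192 + 841·(-389) = 331392 − 327149 = 4243.

p = 192, q = -389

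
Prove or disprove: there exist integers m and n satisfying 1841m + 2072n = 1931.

Any value of 1841m + 2072n is a multiple of gcd(1841, 2072) = 7.
However 1931 leaves remainder 6 on division by 7.
So the equation is unsolvable over ℤ.

No such integers exist.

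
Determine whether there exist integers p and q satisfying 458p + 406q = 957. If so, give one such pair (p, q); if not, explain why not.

gcd(458, 406) = 2, so every integer of the form 458p + 406q is a multiple of 2.
However 957 leaves remainder 1 on division by 2.
So the equation is unsolvable over ℤ.

There are no such integers.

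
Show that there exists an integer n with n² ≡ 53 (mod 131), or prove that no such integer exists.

Take n = 61. Then 61² = 3721 = 28·131 + 53, so 61² ≡ 53 (mod 131).

n = 61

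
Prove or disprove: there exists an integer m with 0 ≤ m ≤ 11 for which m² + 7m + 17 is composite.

At m = 6: 6² + 7·6 + 17 = 95 = 5·19, which is composite.

m = 6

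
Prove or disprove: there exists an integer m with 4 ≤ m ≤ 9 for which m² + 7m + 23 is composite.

At m = 7: 7² + 7·7 + 23 = 121 = 11·11, which is composite.

m = 7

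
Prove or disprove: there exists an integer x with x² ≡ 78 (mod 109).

Take x = 80. Then 80² = 6400 = 58·109 + 78, so 80² ≡ 78 (mod 109).

x = 80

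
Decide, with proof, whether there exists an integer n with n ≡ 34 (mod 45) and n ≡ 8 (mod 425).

gcd(45, 425) = 5. If n ≡ 34 (mod 45) and n ≡ 8 (mod 425), then n ≡ 34 (mod 5) and n ≡ 8 (mod 5).
But 34 mod 5 = 4 while 8 mod 5 = 3, a contradiction.
Therefore no such n exists.

No, no such integer exists.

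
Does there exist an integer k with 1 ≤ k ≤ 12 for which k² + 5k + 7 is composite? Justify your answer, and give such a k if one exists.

At k = 11: 11² + 5·11 + 7 = 183 = 3·61, which is composite.

k = 11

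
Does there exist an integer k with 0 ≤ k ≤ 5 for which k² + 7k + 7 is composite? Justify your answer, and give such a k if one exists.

At k = 1: 1² + 7·1 + 7 = 15 = 3·5, which is composite.

k = 1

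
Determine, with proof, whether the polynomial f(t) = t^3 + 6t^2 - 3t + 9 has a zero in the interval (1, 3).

No.

f(1) = 13 and f(3) = 81, both positive, so a sign-change argument is unavailable; we show f keeps this sign on the whole interval.
Shift to the endpoint 1: with t = 1 + u (0 < u < 2), one computes f(1 + u) = u^3 + 9u^2 + 12u + 13.
All 4 nonzero coefficients of this polynomial in u are positive; hence for u > 0 the value is a sum of positive terms (the constant 13 among them).
So f is strictly positive on (1, 3); no root exists in the interval.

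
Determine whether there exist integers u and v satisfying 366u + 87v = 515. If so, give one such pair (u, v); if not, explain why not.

Any value of 366u + 87v is a multiple of gcd(366, 87) = 3.
But 515 = 3·171 + 2, so 3 ∤ 515.
Hence no integers u, v satisfy the equation.

There are no such integers.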